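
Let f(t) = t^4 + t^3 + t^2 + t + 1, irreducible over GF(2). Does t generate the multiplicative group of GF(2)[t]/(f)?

|GF(2^4)^×| = 2^4 − 1 = 15. Prime factorization: 15 = 3·5.
f is primitive ⇔ t has order 15 in GF(2)[t]/(f), i.e. t^(15/q) ≠ 1 for each prime q | 15.
t^(5) mod f = 1
t^(3) mod f = t^3.
Since t^(5) = 1, the order of t divides 5 < 15; not primitive.

No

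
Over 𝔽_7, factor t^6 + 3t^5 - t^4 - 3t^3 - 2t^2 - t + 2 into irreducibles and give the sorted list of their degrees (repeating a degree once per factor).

Write f(t) = t^6 + 3t^5 - t^4 - 3t^3 - 2t^2 - t + 2.
Linear factors from roots: (t - 2), (t + 2).
Complete factorization: f(t) = (t + 2)·(t - 2)·(t^4 + 3t^3 + 3t^2 + 2t + 3).
Factor degrees with multiplicity: 1 + 1 + 4 = 6.

1, 1, 4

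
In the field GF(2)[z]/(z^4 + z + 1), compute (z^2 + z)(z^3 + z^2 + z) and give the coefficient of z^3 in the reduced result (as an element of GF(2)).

0

Multiply in GF(2)[z]: (z^2 + z)·(z^3 + z^2 + z) = z^5 + z^2.
Reduce using z^4 ≡ z + 1 (mod z^4 + z + 1).
Reduced: z.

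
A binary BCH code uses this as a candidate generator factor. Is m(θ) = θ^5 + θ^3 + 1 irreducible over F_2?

Check for roots in F_2: m(0) = 1; m(1) = 1.
No roots, so no linear factors.
Monic irreducibles of degree 2 over GF(2): θ^2 + θ + 1.
None of them divide m (all give nonzero remainder).
No irreducible factor of degree ≤ 2 exists, so m is irreducible over GF(2).

Yes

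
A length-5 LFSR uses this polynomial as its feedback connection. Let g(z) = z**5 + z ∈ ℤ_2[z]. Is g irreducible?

No

Check for roots in ℤ_2: g(0) = 0 → root; g(1) = 0 → root.
g(0) = 0, so (z) divides g(z); g is reducible.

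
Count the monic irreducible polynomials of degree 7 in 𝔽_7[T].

By the necklace-counting formula, N_7(7) = (1/7) Σ_{d|7} μ(7/d)·7^d.
Divisors of 7: 1, 7; μ(7/d) for each: -1, 1.
Σ = − 7^1 + 7^7 = 823536.
N = 823536/7 = 117648.

117648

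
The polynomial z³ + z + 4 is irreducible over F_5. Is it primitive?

Write f(z) = z³ + z + 4.
|GF(5^3)^×| = 5^3 − 1 = 124. Prime factorization: 124 = 2^2·31.
f is primitive ⇔ z has order 124 in GF(5)[z]/(f), i.e. z^(124/q) ≠ 1 for each prime q | 124.
z^(62) mod f = 1
z^(4) mod f = 4z² + z.
Since z^(62) = 1, the order of z divides 62 < 124; not primitive.

No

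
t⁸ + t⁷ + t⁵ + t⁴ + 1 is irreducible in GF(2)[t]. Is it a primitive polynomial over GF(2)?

No

Write f(t) = t⁸ + t⁷ + t⁵ + t⁴ + 1.
|GF(2^8)^×| = 2^8 − 1 = 255. Prime factorization: 255 = 3·5·17.
f is primitive ⇔ t has order 255 in GF(2)[t]/(f), i.e. t^(255/q) ≠ 1 for each prime q | 255.
t^(85) mod f = t⁷ + t⁶ + t³ + t² + 1.
t^(51) mod f = 1
t^(15) mod f = t⁵ + t⁴ + t + 1.
Since t^(51) = 1, the order of t divides 51 < 255; not primitive.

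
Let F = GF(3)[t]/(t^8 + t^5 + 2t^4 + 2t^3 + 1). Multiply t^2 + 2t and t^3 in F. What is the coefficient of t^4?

2

Multiply in GF(3)[t]: (t^2 + 2t)·(t^3) = t^5 + 2t^4.
Reduced: t^5 + 2t^4.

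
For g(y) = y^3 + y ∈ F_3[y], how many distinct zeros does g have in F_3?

Evaluate at each of the 3 elements of F_3:
g(0) = 0 → root; g(1) = 2; g(2) = 1.
Roots: {0}.

1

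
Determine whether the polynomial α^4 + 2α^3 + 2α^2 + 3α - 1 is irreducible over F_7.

No

Write m(α) = α^4 + 2α^3 + 2α^2 + 3α - 1.
Check for roots in F_7: m(0) = 6; m(1) = 0 → root; m(2) = 3; m(3) = 0 → root; m(4) = 0 → root; m(5) = 1; m(6) = 4.
m(1) = 0, so (α − 1) divides m(α); m is reducible.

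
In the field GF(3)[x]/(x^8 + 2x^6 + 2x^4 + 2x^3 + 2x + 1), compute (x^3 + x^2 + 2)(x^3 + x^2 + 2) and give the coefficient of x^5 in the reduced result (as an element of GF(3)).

2

Multiply in GF(3)[x]: (x^3 + x^2 + 2)·(x^3 + x^2 + 2) = x^6 + 2x^5 + x^4 + x^3 + x^2 + 1.
Reduced: x^6 + 2x^5 + x^4 + x^3 + x^2 + 1.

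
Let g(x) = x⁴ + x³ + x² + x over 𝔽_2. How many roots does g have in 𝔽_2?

Evaluate at each of the 2 elements of 𝔽_2:
g(0) = 0 → root; g(1) = 0 → root.
Roots: {0, 1}.

2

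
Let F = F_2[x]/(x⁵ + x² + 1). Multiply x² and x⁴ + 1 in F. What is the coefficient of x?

Multiply in F_2[x]: (x²)·(x⁴ + 1) = x⁶ + x².
Reduce using x⁵ ≡ x² + 1 (mod x⁵ + x² + 1).
Reduced: x³ + x² + x.

1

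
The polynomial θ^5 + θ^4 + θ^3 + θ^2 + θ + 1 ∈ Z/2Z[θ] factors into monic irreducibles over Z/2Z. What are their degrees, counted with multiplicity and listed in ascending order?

Write f(θ) = θ^5 + θ^4 + θ^3 + θ^2 + θ + 1.
Roots in Z/2Z: f(0) = 1; f(1) = 0 → root.
Linear factors from roots: (θ + 1).
Complete factorization: f(θ) = (θ + 1)·(θ^2 + θ + 1)^2.
Factor degrees with multiplicity: 1 + 2 + 2 = 5.

1, 2, 2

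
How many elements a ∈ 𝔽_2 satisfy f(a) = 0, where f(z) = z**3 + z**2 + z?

Evaluate at each of the 2 elements of 𝔽_2:
f(0) = 0 → root; f(1) = 1.
Roots: {0}.

1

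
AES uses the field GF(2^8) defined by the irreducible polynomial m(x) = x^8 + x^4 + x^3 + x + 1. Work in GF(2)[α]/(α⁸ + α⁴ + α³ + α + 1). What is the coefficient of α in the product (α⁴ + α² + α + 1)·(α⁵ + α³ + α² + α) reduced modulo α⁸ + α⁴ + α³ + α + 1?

Multiply in GF(2)[α]: (α⁴ + α² + α + 1)·(α⁵ + α³ + α² + α) = α⁹ + α⁵ + α³ + α.
Reduce using α⁸ ≡ α⁴ + α³ + α + 1 (mod α⁸ + α⁴ + α³ + α + 1).
Reduced: α⁴ + α³ + α².

0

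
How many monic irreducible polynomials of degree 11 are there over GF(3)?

x^(3^11) − x is the product of all monic irreducibles of degree dividing 11; Möbius inversion gives N = (1/11) Σ μ(11/d)·3^d.
Divisors of 11: 1, 11; μ(11/d) for each: -1, 1.
Σ = − 3^1 + 3^11 = 177144.
N = 177144/11 = 16104.

16104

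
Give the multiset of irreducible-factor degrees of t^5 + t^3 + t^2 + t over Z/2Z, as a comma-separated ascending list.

Write f(t) = t^5 + t^3 + t^2 + t.
Roots in Z/2Z: f(0) = 0 → root; f(1) = 0 → root.
Linear factors from roots: (t), (t + 1).
Complete factorization: f(t) = (t)·(t + 1)·(t^3 + t^2 + 1).
Factor degrees with multiplicity: 1 + 1 + 3 = 5.

1, 1, 3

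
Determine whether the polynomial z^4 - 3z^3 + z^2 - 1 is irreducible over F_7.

Yes

Write g(z) = z^4 - 3z^3 + z^2 - 1.
Check for roots in F_7: g(0) = 6; g(1) = 5; g(2) = 2; g(3) = 1; g(4) = 2; g(5) = 1; g(6) = 4.
No roots, so no linear factors.
Degree-2 irreducible divisors: test the 21 monic irreducibles of degree 2 over GF(7).
None of them divide g (all give nonzero remainder).
No irreducible factor of degree ≤ 2 exists, so g is irreducible over GF(7).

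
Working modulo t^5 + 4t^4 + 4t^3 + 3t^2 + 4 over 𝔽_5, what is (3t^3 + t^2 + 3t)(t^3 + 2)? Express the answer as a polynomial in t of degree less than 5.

t^3 + 4t + 4

Multiply in 𝔽_5[t]: (3t^3 + t^2 + 3t)·(t^3 + 2) = 3t^6 + t^5 + 3t^4 + t^3 + 2t^2 + t.
Reduce using t^5 ≡ t^4 + t^3 + 2t^2 + 1 (mod t^5 + 4t^4 + 4t^3 + 3t^2 + 4).
Reduced: t^3 + 4t + 4.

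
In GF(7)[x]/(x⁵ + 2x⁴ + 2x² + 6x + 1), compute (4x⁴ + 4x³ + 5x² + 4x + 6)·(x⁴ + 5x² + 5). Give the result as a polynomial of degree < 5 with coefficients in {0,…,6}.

Multiply in GF(7)[x]: (4x⁴ + 4x³ + 5x² + 4x + 6)·(x⁴ + 5x² + 5) = 4x⁸ + 4x⁷ + 4x⁶ + 3x⁵ + 2x⁴ + 5x³ + 6x² + 6x + 2.
Reduce using x⁵ ≡ 5x⁴ + 5x² + x + 6 (mod x⁵ + 2x⁴ + 2x² + 6x + 1).
Reduced: 2x⁴ + x³ + 3x² + 3.

2x^4 + x^3 + 3x^2 + 3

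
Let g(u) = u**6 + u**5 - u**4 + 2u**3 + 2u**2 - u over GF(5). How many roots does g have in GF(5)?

3

Evaluate at each of the 5 elements of GF(5):
g(0) = 0 → root; g(1) = 4; g(2) = 2; g(3) = 0 → root; g(4) = 0 → root.
Roots: {0, 3, 4}.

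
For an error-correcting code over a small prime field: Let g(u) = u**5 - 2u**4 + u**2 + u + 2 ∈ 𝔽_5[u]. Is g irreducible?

No

Check for roots in 𝔽_5: g(0) = 2; g(1) = 3; g(2) = 3; g(3) = 0 → root; g(4) = 4.
g(3) = 0, so (u − 3) divides g(u); g is reducible.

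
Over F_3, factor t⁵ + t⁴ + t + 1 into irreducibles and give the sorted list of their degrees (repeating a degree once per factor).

1, 2, 2

Write g(t) = t⁵ + t⁴ + t + 1.
Roots in F_3: g(0) = 1; g(1) = 1; g(2) = 0 → root.
Linear factors from roots: (t + 1).
Complete factorization: g(t) = (t + 1)·(t² + t - 1)·(t² - t - 1).
Factor degrees with multiplicity: 1 + 2 + 2 = 5.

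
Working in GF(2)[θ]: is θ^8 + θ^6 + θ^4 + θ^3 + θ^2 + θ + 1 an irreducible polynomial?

Write g(θ) = θ^8 + θ^6 + θ^4 + θ^3 + θ^2 + θ + 1.
Check for roots in GF(2): g(0) = 1; g(1) = 1.
No roots, so no linear factors.
Monic irreducibles of degree 2 over GF(2): θ^2 + θ + 1.
None of them divide g (all give nonzero remainder).
Monic irreducibles of degree 3 over GF(2): θ^3 + θ + 1, θ^3 + θ^2 + 1.
None of them divide g (all give nonzero remainder).
Monic irreducibles of degree 4 over GF(2): θ^4 + θ + 1, θ^4 + θ^3 + 1, θ^4 + θ^3 + θ^2 + θ + 1.
None of them divide g (all give nonzero remainder).
No irreducible factor of degree ≤ 4 exists, so g is irreducible over GF(2).

Yes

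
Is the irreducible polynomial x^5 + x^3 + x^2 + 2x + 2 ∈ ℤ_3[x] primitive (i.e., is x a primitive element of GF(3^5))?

Write f(x) = x^5 + x^3 + x^2 + 2x + 2.
|GF(3^5)^×| = 3^5 − 1 = 242. Prime factorization: 242 = 2·11^2.
f is primitive ⇔ x has order 242 in GF(3)[x]/(f), i.e. x^(242/q) ≠ 1 for each prime q | 242.
x^(121) mod f = 1
x^(22) mod f = 2x + 1.
Since x^(121) = 1, the order of x divides 121 < 242; not primitive.

No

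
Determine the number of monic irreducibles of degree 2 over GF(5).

10

By the necklace-counting formula, N_5(2) = (1/2) Σ_{d|2} μ(2/d)·5^d.
Divisors of 2: 1, 2; μ(2/d) for each: -1, 1.
Σ = − 5^1 + 5^2 = 20.
N = 20/2 = 10.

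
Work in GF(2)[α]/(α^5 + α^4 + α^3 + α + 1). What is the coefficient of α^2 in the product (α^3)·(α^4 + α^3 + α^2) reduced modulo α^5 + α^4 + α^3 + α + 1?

Multiply in GF(2)[α]: (α^3)·(α^4 + α^3 + α^2) = α^7 + α^6 + α^5.
Reduce using α^5 ≡ α^4 + α^3 + α + 1 (mod α^5 + α^4 + α^3 + α + 1).
Reduced: α^3 + α^2.

1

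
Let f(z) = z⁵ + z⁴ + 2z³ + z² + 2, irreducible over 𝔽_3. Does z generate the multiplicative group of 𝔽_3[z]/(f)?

|GF(3^5)^×| = 3^5 − 1 = 242. Prime factorization: 242 = 2·11^2.
f is primitive ⇔ z has order 242 in GF(3)[z]/(f), i.e. z^(242/q) ≠ 1 for each prime q | 242.
z^(121) mod f = 1
z^(22) mod f = 1
Since z^(121) = 1, the order of z divides 121 < 242; not primitive.

No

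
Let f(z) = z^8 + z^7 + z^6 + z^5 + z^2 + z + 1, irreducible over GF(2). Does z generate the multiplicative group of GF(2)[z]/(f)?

Yes

|GF(2^8)^×| = 2^8 − 1 = 255. Prime factorization: 255 = 3·5·17.
f is primitive ⇔ z has order 255 in GF(2)[z]/(f), i.e. z^(255/q) ≠ 1 for each prime q | 255.
z^(85) mod f = z^7 + z^2 + 1.
z^(51) mod f = z^6 + z^5 + z^4 + z^3 + z^2 + z.
z^(15) mod f = z^7 + z^6 + z^3 + z^2 + 1.
None equal 1, so z has full order 255; f is primitive.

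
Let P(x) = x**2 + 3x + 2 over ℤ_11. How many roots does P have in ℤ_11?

Evaluate at each of the 11 elements of ℤ_11:
P(0) = 2; P(1) = 6; P(2) = 1; P(3) = 9; P(4) = 8; P(5) = 9; P(6) = 1; P(7) = 6; P(8) = 2; P(9) = 0 → root; P(10) = 0 → root.
Roots: {9, 10}.

2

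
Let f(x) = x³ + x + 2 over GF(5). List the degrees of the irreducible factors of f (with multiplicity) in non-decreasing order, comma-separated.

Roots in GF(5): f(0) = 2; f(1) = 4; f(2) = 2; f(3) = 2; f(4) = 0 → root.
Linear factors from roots: (x + 1).
Complete factorization: f(x) = (x + 1)·(x² - x + 2).
Factor degrees with multiplicity: 1 + 2 = 3.

1, 2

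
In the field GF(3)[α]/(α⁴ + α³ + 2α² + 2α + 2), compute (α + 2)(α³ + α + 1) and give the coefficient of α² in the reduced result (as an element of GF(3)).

2

Multiply in GF(3)[α]: (α + 2)·(α³ + α + 1) = α⁴ + 2α³ + α² + 2.
Reduce using α⁴ ≡ 2α³ + α² + α + 1 (mod α⁴ + α³ + 2α² + 2α + 2).
Reduced: α³ + 2α² + α.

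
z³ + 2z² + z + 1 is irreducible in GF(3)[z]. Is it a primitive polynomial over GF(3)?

Write f(z) = z³ + 2z² + z + 1.
|GF(3^3)^×| = 3^3 − 1 = 26. Prime factorization: 26 = 2·13.
f is primitive ⇔ z has order 26 in GF(3)[z]/(f), i.e. z^(26/q) ≠ 1 for each prime q | 26.
z^(13) mod f = 2.
z^(2) mod f = z².
None equal 1, so z has full order 26; f is primitive.

Yes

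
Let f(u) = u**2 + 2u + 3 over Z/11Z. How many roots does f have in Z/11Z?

2

Evaluate at each of the 11 elements of Z/11Z:
f(0) = 3; f(1) = 6; f(2) = 0 → root; f(3) = 7; f(4) = 5; f(5) = 5; f(6) = 7; f(7) = 0 → root; f(8) = 6; f(9) = 3; f(10) = 2.
Roots: {2, 7}.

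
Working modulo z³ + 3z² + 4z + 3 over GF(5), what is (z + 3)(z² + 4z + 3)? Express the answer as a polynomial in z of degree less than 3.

Multiply in GF(5)[z]: (z + 3)·(z² + 4z + 3) = z³ + 2z² + 4.
Reduce using z³ ≡ 2z² + z + 2 (mod z³ + 3z² + 4z + 3).
Reduced: 4z² + z + 1.

4z^2 + z + 1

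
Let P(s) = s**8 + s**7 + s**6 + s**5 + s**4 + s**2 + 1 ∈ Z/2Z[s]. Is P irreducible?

Yes

Check for roots in Z/2Z: P(0) = 1; P(1) = 1.
No roots, so no linear factors.
Monic irreducibles of degree 2 over GF(2): s**2 + s + 1.
None of them divide P (all give nonzero remainder).
Monic irreducibles of degree 3 over GF(2): s**3 + s + 1, s**3 + s**2 + 1.
None of them divide P (all give nonzero remainder).
Monic irreducibles of degree 4 over GF(2): s**4 + s + 1, s**4 + s**3 + 1, s**4 + s**3 + s**2 + s + 1.
None of them divide P (all give nonzero remainder).
No irreducible factor of degree ≤ 4 exists, so P is irreducible over GF(2).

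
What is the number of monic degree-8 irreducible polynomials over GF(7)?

720300

The number of monic irreducibles of degree 8 over GF(7) is (1/8)·Σ_{d∣8} μ(8/d) 7^d.
Divisors of 8: 1, 2, 4, 8; μ(8/d) for each: 0, 0, -1, 1.
Σ = − 7^4 + 7^8 = 5762400.
N = 5762400/8 = 720300.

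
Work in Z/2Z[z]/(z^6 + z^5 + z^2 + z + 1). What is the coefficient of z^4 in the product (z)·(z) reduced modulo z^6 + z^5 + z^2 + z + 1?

Multiply in Z/2Z[z]: (z)·(z) = z^2.
Reduced: z^2.

0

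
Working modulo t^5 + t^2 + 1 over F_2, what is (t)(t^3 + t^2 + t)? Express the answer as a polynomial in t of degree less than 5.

Multiply in F_2[t]: (t)·(t^3 + t^2 + t) = t^4 + t^3 + t^2.
Reduced: t^4 + t^3 + t^2.

t^4 + t^3 + t^2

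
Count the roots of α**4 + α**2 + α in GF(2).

1

Write h(α) = α**4 + α**2 + α.
Evaluate at each of the 2 elements of GF(2):
h(0) = 0 → root; h(1) = 1.
Roots: {0}.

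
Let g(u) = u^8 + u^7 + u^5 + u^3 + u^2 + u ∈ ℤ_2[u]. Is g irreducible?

No

Check for roots in ℤ_2: g(0) = 0 → root; g(1) = 0 → root.
g(0) = 0, so (u) divides g(u); g is reducible.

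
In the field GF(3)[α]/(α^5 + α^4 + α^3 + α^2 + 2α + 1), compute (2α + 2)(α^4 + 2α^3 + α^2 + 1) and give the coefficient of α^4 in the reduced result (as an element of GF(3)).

Multiply in GF(3)[α]: (2α + 2)·(α^4 + 2α^3 + α^2 + 1) = 2α^5 + 2α^2 + 2α + 2.
Reduce using α^5 ≡ 2α^4 + 2α^3 + 2α^2 + α + 2 (mod α^5 + α^4 + α^3 + α^2 + 2α + 1).
Reduced: α^4 + α^3 + α.

1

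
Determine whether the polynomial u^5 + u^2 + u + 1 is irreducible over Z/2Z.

No

Write m(u) = u^5 + u^2 + u + 1.
Check for roots in Z/2Z: m(0) = 1; m(1) = 0 → root.
m(1) = 0, so (u − 1) divides m(u); m is reducible.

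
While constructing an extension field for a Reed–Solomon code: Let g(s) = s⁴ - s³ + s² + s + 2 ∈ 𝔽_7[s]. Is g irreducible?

Check for roots in 𝔽_7: g(0) = 2; g(1) = 4; g(2) = 2; g(3) = 5; g(4) = 4; g(5) = 0 → root; g(6) = 4.
g(5) = 0, so (s − 5) divides g(s); g is reducible.

No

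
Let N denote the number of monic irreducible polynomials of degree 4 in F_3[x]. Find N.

The number of monic irreducibles of degree 4 over GF(3) is (1/4)·Σ_{d∣4} μ(4/d) 3^d.
Divisors of 4: 1, 2, 4; μ(4/d) for each: 0, -1, 1.
Σ = − 3^2 + 3^4 = 72.
N = 72/4 = 18.

18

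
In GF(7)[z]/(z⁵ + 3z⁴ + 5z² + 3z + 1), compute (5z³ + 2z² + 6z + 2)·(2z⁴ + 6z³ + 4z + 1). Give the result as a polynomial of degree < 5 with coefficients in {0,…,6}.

Multiply in GF(7)[z]: (5z³ + 2z² + 6z + 2)·(2z⁴ + 6z³ + 4z + 1) = 3z⁷ + 6z⁶ + 3z⁵ + 4z⁴ + 4z³ + 5z² + 2.
Reduce using z⁵ ≡ 4z⁴ + 2z² + 4z + 6 (mod z⁵ + 3z⁴ + 5z² + 3z + 1).
Reduced: 2z⁴ + 3z³ + 2z + 4.

2z^4 + 3z^3 + 2z + 4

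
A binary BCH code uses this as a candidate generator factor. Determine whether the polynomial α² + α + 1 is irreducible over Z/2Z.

Yes

Write h(α) = α² + α + 1.
Check for roots in Z/2Z: h(0) = 1; h(1) = 1.
No roots. A degree-2 polynomial over a field with no linear factor is irreducible.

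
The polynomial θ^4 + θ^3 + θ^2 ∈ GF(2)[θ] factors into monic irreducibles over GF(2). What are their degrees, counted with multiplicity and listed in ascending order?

1, 1, 2

Write h(θ) = θ^4 + θ^3 + θ^2.
Roots in GF(2): h(0) = 0 → root; h(1) = 1.
Linear factors from roots: (θ).
Complete factorization: h(θ) = (θ)^2·(θ^2 + θ + 1).
Factor degrees with multiplicity: 1 + 1 + 2 = 4.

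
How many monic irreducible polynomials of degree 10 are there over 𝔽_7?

28245840

x^(7^10) − x is the product of all monic irreducibles of degree dividing 10; Möbius inversion gives N = (1/10) Σ μ(10/d)·7^d.
Divisors of 10: 1, 2, 5, 10; μ(10/d) for each: 1, -1, -1, 1.
Σ = 7^1 − 7^2 − 7^5 + 7^10 = 282458400.
N = 282458400/10 = 28245840.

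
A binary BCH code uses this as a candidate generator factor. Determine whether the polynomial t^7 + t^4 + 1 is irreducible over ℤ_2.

Yes

Write g(t) = t^7 + t^4 + 1.
Check for roots in ℤ_2: g(0) = 1; g(1) = 1.
No roots, so no linear factors.
Monic irreducibles of degree 2 over GF(2): t^2 + t + 1.
None of them divide g (all give nonzero remainder).
Monic irreducibles of degree 3 over GF(2): t^3 + t + 1, t^3 + t^2 + 1.
None of them divide g (all give nonzero remainder).
No irreducible factor of degree ≤ 3 exists, so g is irreducible over GF(2).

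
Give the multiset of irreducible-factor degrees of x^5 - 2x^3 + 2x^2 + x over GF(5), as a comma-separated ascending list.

Write f(x) = x^5 - 2x^3 + 2x^2 + x.
Roots in GF(5): f(0) = 0 → root; f(1) = 2; f(2) = 1; f(3) = 0 → root; f(4) = 2.
Linear factors from roots: (x), (x + 2).
Complete factorization: f(x) = (x)·(x + 2)·(x^3 - 2x^2 + 2x - 2).
Factor degrees with multiplicity: 1 + 1 + 3 = 5.

1, 1, 3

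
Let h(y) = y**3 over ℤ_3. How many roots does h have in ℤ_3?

Evaluate at each of the 3 elements of ℤ_3:
h(0) = 0 → root; h(1) = 1; h(2) = 2.
Roots: {0}.

1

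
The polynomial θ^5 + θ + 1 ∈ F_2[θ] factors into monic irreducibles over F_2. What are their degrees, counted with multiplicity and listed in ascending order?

2, 3

Write f(θ) = θ^5 + θ + 1.
Roots in F_2: f(0) = 1; f(1) = 1.
Complete factorization: f(θ) = (θ^2 + θ + 1)·(θ^3 + θ^2 + 1).
Factor degrees with multiplicity: 2 + 3 = 5.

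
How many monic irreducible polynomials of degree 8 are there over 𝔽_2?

By the necklace-counting formula, N_2(8) = (1/8) Σ_{d|8} μ(8/d)·2^d.
Divisors of 8: 1, 2, 4, 8; μ(8/d) for each: 0, 0, -1, 1.
Σ = − 2^4 + 2^8 = 240.
N = 240/8 = 30.

30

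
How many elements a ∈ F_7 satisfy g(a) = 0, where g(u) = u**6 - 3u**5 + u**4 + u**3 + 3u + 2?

Evaluate at each of the 7 elements of F_7:
g(0) = 2; g(1) = 5; g(2) = 0 → root; g(3) = 0 → root; g(4) = 0 → root; g(5) = 3; g(6) = 3.
Roots: {2, 3, 4}.

3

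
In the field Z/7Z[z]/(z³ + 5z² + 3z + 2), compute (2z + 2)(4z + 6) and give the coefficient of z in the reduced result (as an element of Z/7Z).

6

Multiply in Z/7Z[z]: (2z + 2)·(4z + 6) = z² + 6z + 5.
Reduced: z² + 6z + 5.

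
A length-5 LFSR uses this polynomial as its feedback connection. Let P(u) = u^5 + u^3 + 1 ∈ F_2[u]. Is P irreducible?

Check for roots in F_2: P(0) = 1; P(1) = 1.
No roots, so no linear factors.
Monic irreducibles of degree 2 over GF(2): u^2 + u + 1.
None of them divide P (all give nonzero remainder).
No irreducible factor of degree ≤ 2 exists, so P is irreducible over GF(2).

Yes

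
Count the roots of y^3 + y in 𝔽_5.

Write h(y) = y^3 + y.
Evaluate at each of the 5 elements of 𝔽_5:
h(0) = 0 → root; h(1) = 2; h(2) = 0 → root; h(3) = 0 → root; h(4) = 3.
Roots: {0, 2, 3}.

3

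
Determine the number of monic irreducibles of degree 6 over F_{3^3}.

64566684

The number of monic irreducibles of degree 6 over GF(27) is (1/6)·Σ_{d∣6} μ(6/d) 27^d.
Divisors of 6: 1, 2, 3, 6; μ(6/d) for each: 1, -1, -1, 1.
Σ = 27^1 − 27^2 − 27^3 + 27^6 = 387400104.
N = 387400104/6 = 64566684.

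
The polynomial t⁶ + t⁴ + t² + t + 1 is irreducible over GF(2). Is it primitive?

Write f(t) = t⁶ + t⁴ + t² + t + 1.
|GF(2^6)^×| = 2^6 − 1 = 63. Prime factorization: 63 = 3^2·7.
f is primitive ⇔ t has order 63 in GF(2)[t]/(f), i.e. t^(63/q) ≠ 1 for each prime q | 63.
t^(21) mod f = 1
t^(9) mod f = t⁴ + t² + t.
Since t^(21) = 1, the order of t divides 21 < 63; not primitive.

No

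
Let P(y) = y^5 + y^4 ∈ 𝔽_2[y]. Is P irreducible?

Check for roots in 𝔽_2: P(0) = 0 → root; P(1) = 0 → root.
P(0) = 0, so (y) divides P(y); P is reducible.

No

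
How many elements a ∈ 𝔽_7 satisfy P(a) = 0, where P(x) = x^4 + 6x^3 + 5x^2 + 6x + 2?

Evaluate at each of the 7 elements of 𝔽_7:
P(0) = 2; P(1) = 6; P(2) = 0 → root; P(3) = 0 → root; P(4) = 4; P(5) = 6; P(6) = 3.
Roots: {2, 3}.

2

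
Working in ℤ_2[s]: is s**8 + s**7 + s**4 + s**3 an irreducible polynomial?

No

Write m(s) = s**8 + s**7 + s**4 + s**3.
Check for roots in ℤ_2: m(0) = 0 → root; m(1) = 0 → root.
m(0) = 0, so (s) divides m(s); m is reducible.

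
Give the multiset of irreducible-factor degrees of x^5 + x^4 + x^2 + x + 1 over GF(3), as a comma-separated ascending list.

Write f(x) = x^5 + x^4 + x^2 + x + 1.
Roots in GF(3): f(0) = 1; f(1) = 2; f(2) = 1.
Complete factorization: f(x) = (x^5 + x^4 + x^2 + x + 1).
Factor degrees with multiplicity: 5 = 5.

5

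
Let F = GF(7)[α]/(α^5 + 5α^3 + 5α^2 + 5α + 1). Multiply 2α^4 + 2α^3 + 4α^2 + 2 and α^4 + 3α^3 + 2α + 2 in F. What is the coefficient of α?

6

Multiply in GF(7)[α]: (2α^4 + 2α^3 + 4α^2 + 2)·(α^4 + 3α^3 + 2α + 2) = 2α^8 + α^7 + 3α^6 + 2α^5 + 3α^4 + 4α^3 + α^2 + 4α + 4.
Reduce using α^5 ≡ 2α^3 + 2α^2 + 2α + 6 (mod α^5 + 5α^3 + 5α^2 + 5α + 1).
Reduced: 2α^4 + 6α^3 + 2α^2 + 6α + 3.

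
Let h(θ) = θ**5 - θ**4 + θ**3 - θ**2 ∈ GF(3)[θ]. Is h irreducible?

Check for roots in GF(3): h(0) = 0 → root; h(1) = 0 → root; h(2) = 2.
h(0) = 0, so (θ) divides h(θ); h is reducible.

No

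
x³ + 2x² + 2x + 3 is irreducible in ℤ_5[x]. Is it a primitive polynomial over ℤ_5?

Write f(x) = x³ + 2x² + 2x + 3.
|GF(5^3)^×| = 5^3 − 1 = 124. Prime factorization: 124 = 2^2·31.
f is primitive ⇔ x has order 124 in GF(5)[x]/(f), i.e. x^(124/q) ≠ 1 for each prime q | 124.
x^(62) mod f = 4.
x^(4) mod f = 2x² + x + 1.
None equal 1, so x has full order 124; f is primitive.

Yes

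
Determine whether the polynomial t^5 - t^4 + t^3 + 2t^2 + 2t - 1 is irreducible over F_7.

No

Write h(t) = t^5 - t^4 + t^3 + 2t^2 + 2t - 1.
Check for roots in F_7: h(0) = 6; h(1) = 4; h(2) = 0 → root; h(3) = 2; h(4) = 3; h(5) = 3; h(6) = 3.
h(2) = 0, so (t − 2) divides h(t); h is reducible.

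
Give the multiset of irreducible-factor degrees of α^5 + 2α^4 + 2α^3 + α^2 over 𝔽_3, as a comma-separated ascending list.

Write h(α) = α^5 + 2α^4 + 2α^3 + α^2.
Roots in 𝔽_3: h(0) = 0 → root; h(1) = 0 → root; h(2) = 0 → root.
Linear factors from roots: (α), (α + 2), (α + 1).
Complete factorization: h(α) = (α + 1)·(α)^2·(α + 2)^2.
Factor degrees with multiplicity: 1 + 1 + 1 + 1 + 1 = 5.

1, 1, 1, 1, 1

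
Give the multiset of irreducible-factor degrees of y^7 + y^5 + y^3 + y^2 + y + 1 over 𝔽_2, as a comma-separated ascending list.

1, 1, 2, 3

Write h(y) = y^7 + y^5 + y^3 + y^2 + y + 1.
Roots in 𝔽_2: h(0) = 1; h(1) = 0 → root.
Linear factors from roots: (y + 1).
Complete factorization: h(y) = (y + 1)^2·(y^2 + y + 1)·(y^3 + y^2 + 1).
Factor degrees with multiplicity: 1 + 1 + 2 + 3 = 7.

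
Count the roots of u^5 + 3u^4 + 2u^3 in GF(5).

3

Write P(u) = u^5 + 3u^4 + 2u^3.
Evaluate at each of the 5 elements of GF(5):
P(0) = 0 → root; P(1) = 1; P(2) = 1; P(3) = 0 → root; P(4) = 0 → root.
Roots: {0, 3, 4}.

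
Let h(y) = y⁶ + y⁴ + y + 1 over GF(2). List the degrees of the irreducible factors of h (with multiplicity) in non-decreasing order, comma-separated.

1, 2, 3

Roots in GF(2): h(0) = 1; h(1) = 0 → root.
Linear factors from roots: (y + 1).
Complete factorization: h(y) = (y + 1)·(y² + y + 1)·(y³ + y + 1).
Factor degrees with multiplicity: 1 + 2 + 3 = 6.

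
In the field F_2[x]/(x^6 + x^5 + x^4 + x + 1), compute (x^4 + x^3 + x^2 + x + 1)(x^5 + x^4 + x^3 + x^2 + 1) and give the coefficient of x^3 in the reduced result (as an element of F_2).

Multiply in F_2[x]: (x^4 + x^3 + x^2 + x + 1)·(x^5 + x^4 + x^3 + x^2 + 1) = x^9 + x^7 + x^3 + x + 1.
Reduce using x^6 ≡ x^5 + x^4 + x + 1 (mod x^6 + x^5 + x^4 + x + 1).
Reduced: x^5 + x^4 + x^3 + 1.

1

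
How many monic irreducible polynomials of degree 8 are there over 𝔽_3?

810

Gauss's count: N_{3}(8) = (1/8) Σ_{d|8} μ(8/d)·3^d.
Divisors of 8: 1, 2, 4, 8; μ(8/d) for each: 0, 0, -1, 1.
Σ = − 3^4 + 3^8 = 6480.
N = 6480/8 = 810.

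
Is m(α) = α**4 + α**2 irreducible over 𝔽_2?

Check for roots in 𝔽_2: m(0) = 0 → root; m(1) = 0 → root.
m(0) = 0, so (α) divides m(α); m is reducible.

No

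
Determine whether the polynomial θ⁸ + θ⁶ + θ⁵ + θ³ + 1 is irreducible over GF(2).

Write g(θ) = θ⁸ + θ⁶ + θ⁵ + θ³ + 1.
Check for roots in GF(2): g(0) = 1; g(1) = 1.
No roots, so no linear factors.
Monic irreducibles of degree 2 over GF(2): θ² + θ + 1.
None of them divide g (all give nonzero remainder).
Monic irreducibles of degree 3 over GF(2): θ³ + θ + 1, θ³ + θ² + 1.
None of them divide g (all give nonzero remainder).
Monic irreducibles of degree 4 over GF(2): θ⁴ + θ + 1, θ⁴ + θ³ + 1, θ⁴ + θ³ + θ² + θ + 1.
None of them divide g (all give nonzero remainder).
No irreducible factor of degree ≤ 4 exists, so g is irreducible over GF(2).

Yes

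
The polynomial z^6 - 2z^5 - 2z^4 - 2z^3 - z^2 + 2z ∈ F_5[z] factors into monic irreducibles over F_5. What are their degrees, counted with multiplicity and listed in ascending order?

1, 1, 1, 3

Write g(z) = z^6 - 2z^5 - 2z^4 - 2z^3 - z^2 + 2z.
Roots in F_5: g(0) = 0 → root; g(1) = 1; g(2) = 2; g(3) = 4; g(4) = 0 → root.
Linear factors from roots: (z), (z + 1).
Complete factorization: g(z) = (z)·(z + 1)^2·(z^3 + z^2 + 2).
Factor degrees with multiplicity: 1 + 1 + 1 + 3 = 6.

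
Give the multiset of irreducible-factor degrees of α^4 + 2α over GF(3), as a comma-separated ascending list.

Write f(α) = α^4 + 2α.
Roots in GF(3): f(0) = 0 → root; f(1) = 0 → root; f(2) = 2.
Linear factors from roots: (α), (α + 2).
Complete factorization: f(α) = (α)·(α + 2)^3.
Factor degrees with multiplicity: 1 + 1 + 1 + 1 = 4.

1, 1, 1, 1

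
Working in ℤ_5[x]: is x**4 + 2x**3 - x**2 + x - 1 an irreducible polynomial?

Yes

Write P(x) = x**4 + 2x**3 - x**2 + x - 1.
Check for roots in ℤ_5: P(0) = 4; P(1) = 2; P(2) = 4; P(3) = 3; P(4) = 1.
No roots, so no linear factors.
Degree-2 irreducible divisors: test the 10 monic irreducibles of degree 2 over GF(5).
None of them divide P (all give nonzero remainder).
No irreducible factor of degree ≤ 2 exists, so P is irreducible over GF(5).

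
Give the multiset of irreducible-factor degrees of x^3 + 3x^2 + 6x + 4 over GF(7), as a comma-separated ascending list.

1, 1, 1

Write h(x) = x^3 + 3x^2 + 6x + 4.
Linear factors from roots: (x + 6), (x + 3), (x + 1).
Complete factorization: h(x) = (x + 1)·(x + 3)·(x + 6).
Factor degrees with multiplicity: 1 + 1 + 1 = 3.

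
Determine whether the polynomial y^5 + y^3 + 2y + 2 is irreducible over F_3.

Write h(y) = y^5 + y^3 + 2y + 2.
Check for roots in F_3: h(0) = 2; h(1) = 0 → root; h(2) = 1.
h(1) = 0, so (y − 1) divides h(y); h is reducible.

No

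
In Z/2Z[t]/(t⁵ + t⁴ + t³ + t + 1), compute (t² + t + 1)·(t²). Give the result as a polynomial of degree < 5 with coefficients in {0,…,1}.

t^4 + t^3 + t^2

Multiply in Z/2Z[t]: (t² + t + 1)·(t²) = t⁴ + t³ + t².
Reduced: t⁴ + t³ + t².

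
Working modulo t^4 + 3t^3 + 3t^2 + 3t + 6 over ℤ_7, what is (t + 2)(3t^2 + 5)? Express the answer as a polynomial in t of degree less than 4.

3t^3 + 6t^2 + 5t + 3

Multiply in ℤ_7[t]: (t + 2)·(3t^2 + 5) = 3t^3 + 6t^2 + 5t + 3.
Reduced: 3t^3 + 6t^2 + 5t + 3.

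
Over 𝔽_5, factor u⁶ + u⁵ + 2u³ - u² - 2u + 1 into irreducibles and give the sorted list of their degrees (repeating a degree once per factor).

Write h(u) = u⁶ + u⁵ + 2u³ - u² - 2u + 1.
Roots in 𝔽_5: h(0) = 1; h(1) = 2; h(2) = 0 → root; h(3) = 2; h(4) = 0 → root.
Linear factors from roots: (u - 2), (u + 1).
Complete factorization: h(u) = (u + 1)^2·(u - 2)^2·(u² - 2u - 1).
Factor degrees with multiplicity: 1 + 1 + 1 + 1 + 2 = 6.

1, 1, 1, 1, 2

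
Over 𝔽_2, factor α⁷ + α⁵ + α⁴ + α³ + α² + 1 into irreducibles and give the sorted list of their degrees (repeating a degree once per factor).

Write h(α) = α⁷ + α⁵ + α⁴ + α³ + α² + 1.
Roots in 𝔽_2: h(0) = 1; h(1) = 0 → root.
Linear factors from roots: (α + 1).
Complete factorization: h(α) = (α + 1)·(α² + α + 1)^3.
Factor degrees with multiplicity: 1 + 2 + 2 + 2 = 7.

1, 2, 2, 2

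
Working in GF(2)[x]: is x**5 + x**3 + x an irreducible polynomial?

Write m(x) = x**5 + x**3 + x.
Check for roots in GF(2): m(0) = 0 → root; m(1) = 1.
m(0) = 0, so (x) divides m(x); m is reducible.

No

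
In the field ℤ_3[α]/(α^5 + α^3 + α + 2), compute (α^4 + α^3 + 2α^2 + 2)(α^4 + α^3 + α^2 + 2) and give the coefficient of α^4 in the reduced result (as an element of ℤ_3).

2

Multiply in ℤ_3[α]: (α^4 + α^3 + 2α^2 + 2)·(α^4 + α^3 + α^2 + 2) = α^8 + 2α^7 + α^6 + α^3 + 1.
Reduce using α^5 ≡ 2α^3 + 2α + 1 (mod α^5 + α^3 + α + 2).
Reduced: 2α^4 + 2α^3 + 2α^2 + 2α + 2.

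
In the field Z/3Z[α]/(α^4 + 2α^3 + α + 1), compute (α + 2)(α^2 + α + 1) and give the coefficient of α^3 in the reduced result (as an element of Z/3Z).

Multiply in Z/3Z[α]: (α + 2)·(α^2 + α + 1) = α^3 + 2.
Reduced: α^3 + 2.

1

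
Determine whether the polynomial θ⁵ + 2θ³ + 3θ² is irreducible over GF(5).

No

Write f(θ) = θ⁵ + 2θ³ + 3θ².
Check for roots in GF(5): f(0) = 0 → root; f(1) = 1; f(2) = 0 → root; f(3) = 4; f(4) = 0 → root.
f(0) = 0, so (θ) divides f(θ); f is reducible.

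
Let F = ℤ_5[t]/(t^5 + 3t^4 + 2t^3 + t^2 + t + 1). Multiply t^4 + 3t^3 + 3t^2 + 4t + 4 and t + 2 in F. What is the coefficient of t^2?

Multiply in ℤ_5[t]: (t^4 + 3t^3 + 3t^2 + 4t + 4)·(t + 2) = t^5 + 4t^3 + 2t + 3.
Reduce using t^5 ≡ 2t^4 + 3t^3 + 4t^2 + 4t + 4 (mod t^5 + 3t^4 + 2t^3 + t^2 + t + 1).
Reduced: 2t^4 + 2t^3 + 4t^2 + t + 2.

4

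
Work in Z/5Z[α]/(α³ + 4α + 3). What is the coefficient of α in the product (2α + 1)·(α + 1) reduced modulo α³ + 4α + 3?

3

Multiply in Z/5Z[α]: (2α + 1)·(α + 1) = 2α² + 3α + 1.
Reduced: 2α² + 3α + 1.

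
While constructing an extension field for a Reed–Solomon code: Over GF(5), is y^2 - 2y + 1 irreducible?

Write P(y) = y^2 - 2y + 1.
Check for roots in GF(5): P(0) = 1; P(1) = 0 → root; P(2) = 1; P(3) = 4; P(4) = 4.
P(1) = 0, so (y − 1) divides P(y); P is reducible.

No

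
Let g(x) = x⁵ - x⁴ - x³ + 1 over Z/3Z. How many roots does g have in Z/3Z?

Evaluate at each of the 3 elements of Z/3Z:
g(0) = 1; g(1) = 0 → root; g(2) = 0 → root.
Roots: {1, 2}.

2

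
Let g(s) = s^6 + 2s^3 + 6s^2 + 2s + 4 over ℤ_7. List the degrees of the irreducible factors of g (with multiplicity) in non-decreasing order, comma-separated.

Linear factors from roots: (s + 5), (s + 4), (s + 1).
Complete factorization: g(s) = (s + 1)·(s + 4)·(s + 5)·(s^3 + 4s^2 + s + 3).
Factor degrees with multiplicity: 1 + 1 + 1 + 3 = 6.

1, 1, 1, 3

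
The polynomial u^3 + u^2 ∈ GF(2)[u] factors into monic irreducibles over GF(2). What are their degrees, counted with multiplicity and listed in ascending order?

Write h(u) = u^3 + u^2.
Roots in GF(2): h(0) = 0 → root; h(1) = 0 → root.
Linear factors from roots: (u), (u + 1).
Complete factorization: h(u) = (u + 1)·(u)^2.
Factor degrees with multiplicity: 1 + 1 + 1 = 3.

1, 1, 1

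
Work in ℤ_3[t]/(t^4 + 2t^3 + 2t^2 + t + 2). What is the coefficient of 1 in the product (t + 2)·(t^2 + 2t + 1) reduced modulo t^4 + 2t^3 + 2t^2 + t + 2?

2

Multiply in ℤ_3[t]: (t + 2)·(t^2 + 2t + 1) = t^3 + t^2 + 2t + 2.
Reduced: t^3 + t^2 + 2t + 2.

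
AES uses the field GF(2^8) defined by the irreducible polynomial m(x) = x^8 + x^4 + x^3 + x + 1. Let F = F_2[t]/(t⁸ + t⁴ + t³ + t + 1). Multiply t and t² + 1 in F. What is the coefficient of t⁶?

Multiply in F_2[t]: (t)·(t² + 1) = t³ + t.
Reduced: t³ + t.

0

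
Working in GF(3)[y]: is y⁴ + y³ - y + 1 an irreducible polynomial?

Write g(y) = y⁴ + y³ - y + 1.
Check for roots in GF(3): g(0) = 1; g(1) = 2; g(2) = 2.
No roots, so no linear factors.
Monic irreducibles of degree 2 over GF(3): y² + 1, y² + y - 1, y² - y - 1.
None of them divide g (all give nonzero remainder).
No irreducible factor of degree ≤ 2 exists, so g is irreducible over GF(3).

Yes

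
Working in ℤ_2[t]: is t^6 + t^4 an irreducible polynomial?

No

Write h(t) = t^6 + t^4.
Check for roots in ℤ_2: h(0) = 0 → root; h(1) = 0 → root.
h(0) = 0, so (t) divides h(t); h is reducible.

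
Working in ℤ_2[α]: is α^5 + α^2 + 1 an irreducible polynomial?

Write h(α) = α^5 + α^2 + 1.
Check for roots in ℤ_2: h(0) = 1; h(1) = 1.
No roots, so no linear factors.
Monic irreducibles of degree 2 over GF(2): α^2 + α + 1.
None of them divide h (all give nonzero remainder).
No irreducible factor of degree ≤ 2 exists, so h is irreducible over GF(2).

Yes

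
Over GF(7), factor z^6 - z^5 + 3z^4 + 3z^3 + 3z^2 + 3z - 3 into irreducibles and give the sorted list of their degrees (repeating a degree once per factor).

1, 1, 2, 2

Write f(z) = z^6 - z^5 + 3z^4 + 3z^3 + 3z^2 + 3z - 3.
Linear factors from roots: (z - 2).
Complete factorization: f(z) = (z - 2)^2·(z^2 - 3z - 2)·(z^2 - z + 3).
Factor degrees with multiplicity: 1 + 1 + 2 + 2 = 6.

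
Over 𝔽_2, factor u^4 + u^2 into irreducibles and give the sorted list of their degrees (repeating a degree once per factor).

Write g(u) = u^4 + u^2.
Roots in 𝔽_2: g(0) = 0 → root; g(1) = 0 → root.
Linear factors from roots: (u), (u + 1).
Complete factorization: g(u) = (u)^2·(u + 1)^2.
Factor degrees with multiplicity: 1 + 1 + 1 + 1 = 4.

1, 1, 1, 1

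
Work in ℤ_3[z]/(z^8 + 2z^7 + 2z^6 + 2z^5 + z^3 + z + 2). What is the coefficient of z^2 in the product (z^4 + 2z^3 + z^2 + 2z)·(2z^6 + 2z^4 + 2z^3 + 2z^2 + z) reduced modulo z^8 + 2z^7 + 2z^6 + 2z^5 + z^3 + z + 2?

1

Multiply in ℤ_3[z]: (z^4 + 2z^3 + z^2 + 2z)·(2z^6 + 2z^4 + 2z^3 + 2z^2 + z) = 2z^10 + z^9 + z^8 + z^7 + 2z^6 + 2z^5 + 2z^4 + 2z^3 + 2z^2.
Reduce using z^8 ≡ z^7 + z^6 + z^5 + 2z^3 + 2z + 1 (mod z^8 + 2z^7 + 2z^6 + 2z^5 + z^3 + z + 2).
Reduced: 2z^6 + 2z^4 + z^2.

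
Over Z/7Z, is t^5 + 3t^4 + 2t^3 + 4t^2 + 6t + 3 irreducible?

Write m(t) = t^5 + 3t^4 + 2t^3 + 4t^2 + 6t + 3.
Check for roots in Z/7Z: m(0) = 3; m(1) = 5; m(2) = 1; m(3) = 2; m(4) = 2; m(5) = 0 → root; m(6) = 1.
m(5) = 0, so (t − 5) divides m(t); m is reducible.

No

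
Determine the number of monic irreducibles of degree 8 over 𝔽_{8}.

2096640

x^(8^8) − x is the product of all monic irreducibles of degree dividing 8; Möbius inversion gives N = (1/8) Σ μ(8/d)·8^d.
Divisors of 8: 1, 2, 4, 8; μ(8/d) for each: 0, 0, -1, 1.
Σ = − 8^4 + 8^8 = 16773120.
N = 16773120/8 = 2096640.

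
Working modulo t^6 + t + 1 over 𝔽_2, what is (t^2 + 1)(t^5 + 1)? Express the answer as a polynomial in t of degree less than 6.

Multiply in 𝔽_2[t]: (t^2 + 1)·(t^5 + 1) = t^7 + t^5 + t^2 + 1.
Reduce using t^6 ≡ t + 1 (mod t^6 + t + 1).
Reduced: t^5 + t + 1.

t^5 + t + 1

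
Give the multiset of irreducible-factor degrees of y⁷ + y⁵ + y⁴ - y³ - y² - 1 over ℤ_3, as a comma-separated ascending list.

1, 3, 3

Write f(y) = y⁷ + y⁵ + y⁴ - y³ - y² - 1.
Roots in ℤ_3: f(0) = 2; f(1) = 0 → root; f(2) = 1.
Linear factors from roots: (y - 1).
Complete factorization: f(y) = (y - 1)·(y³ - y - 1)·(y³ + y² - 1).
Factor degrees with multiplicity: 1 + 3 + 3 = 7.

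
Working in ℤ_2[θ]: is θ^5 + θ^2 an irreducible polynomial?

Write f(θ) = θ^5 + θ^2.
Check for roots in ℤ_2: f(0) = 0 → root; f(1) = 0 → root.
f(0) = 0, so (θ) divides f(θ); f is reducible.

No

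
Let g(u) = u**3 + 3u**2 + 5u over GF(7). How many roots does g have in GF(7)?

Evaluate at each of the 7 elements of GF(7):
g(0) = 0 → root; g(1) = 2; g(2) = 2; g(3) = 6; g(4) = 6; g(5) = 1; g(6) = 4.
Roots: {0}.

1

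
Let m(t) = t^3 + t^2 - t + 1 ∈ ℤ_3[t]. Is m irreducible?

Check for roots in ℤ_3: m(0) = 1; m(1) = 2; m(2) = 2.
No roots. A degree-3 polynomial over a field with no linear factor is irreducible.

Yes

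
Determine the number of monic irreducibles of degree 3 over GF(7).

112

x^(7^3) − x is the product of all monic irreducibles of degree dividing 3; Möbius inversion gives N = (1/3) Σ μ(3/d)·7^d.
Divisors of 3: 1, 3; μ(3/d) for each: -1, 1.
Σ = − 7^1 + 7^3 = 336.
N = 336/3 = 112.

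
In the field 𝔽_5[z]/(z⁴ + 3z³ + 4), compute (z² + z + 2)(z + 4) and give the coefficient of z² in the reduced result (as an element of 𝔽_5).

0

Multiply in 𝔽_5[z]: (z² + z + 2)·(z + 4) = z³ + z + 3.
Reduced: z³ + z + 3.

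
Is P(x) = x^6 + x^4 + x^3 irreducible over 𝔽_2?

Check for roots in 𝔽_2: P(0) = 0 → root; P(1) = 1.
P(0) = 0, so (x) divides P(x); P is reducible.

No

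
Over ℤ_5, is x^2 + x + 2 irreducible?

Write g(x) = x^2 + x + 2.
Check for roots in ℤ_5: g(0) = 2; g(1) = 4; g(2) = 3; g(3) = 4; g(4) = 2.
No roots. A degree-2 polynomial over a field with no linear factor is irreducible.

Yes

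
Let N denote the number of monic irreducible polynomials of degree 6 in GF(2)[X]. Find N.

Gauss's count: N_{2}(6) = (1/6) Σ_{d|6} μ(6/d)·2^d.
Divisors of 6: 1, 2, 3, 6; μ(6/d) for each: 1, -1, -1, 1.
Σ = 2^1 − 2^2 − 2^3 + 2^6 = 54.
N = 54/6 = 9.

9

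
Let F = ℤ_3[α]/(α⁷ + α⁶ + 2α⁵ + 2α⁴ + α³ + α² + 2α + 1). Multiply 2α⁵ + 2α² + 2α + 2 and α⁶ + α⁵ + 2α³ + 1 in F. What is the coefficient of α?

Multiply in ℤ_3[α]: (2α⁵ + 2α² + 2α + 2)·(α⁶ + α⁵ + 2α³ + 1) = 2α¹¹ + 2α¹⁰ + α⁷ + α⁶ + 2α⁵ + α⁴ + α³ + 2α² + 2α + 2.
Reduce using α⁷ ≡ 2α⁶ + α⁵ + α⁴ + 2α³ + 2α² + α + 2 (mod α⁷ + α⁶ + 2α⁵ + 2α⁴ + α³ + α² + 2α + 1).
Reduced: α⁴ + 2α³ + 2α² + 1.

0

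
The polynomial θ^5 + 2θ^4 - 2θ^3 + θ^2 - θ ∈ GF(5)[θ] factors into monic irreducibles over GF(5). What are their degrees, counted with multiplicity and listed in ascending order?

Write h(θ) = θ^5 + 2θ^4 - 2θ^3 + θ^2 - θ.
Roots in GF(5): h(0) = 0 → root; h(1) = 1; h(2) = 0 → root; h(3) = 2; h(4) = 0 → root.
Linear factors from roots: (θ), (θ - 2), (θ + 1).
Complete factorization: h(θ) = (θ)·(θ + 1)·(θ - 2)·(θ^2 - 2θ - 2).
Factor degrees with multiplicity: 1 + 1 + 1 + 2 = 5.

1, 1, 1, 2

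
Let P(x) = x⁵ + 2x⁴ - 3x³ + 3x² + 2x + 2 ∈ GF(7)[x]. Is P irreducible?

No

Check for roots in GF(7): P(0) = 2; P(1) = 0 → root; P(2) = 2; P(3) = 2; P(4) = 2; P(5) = 6; P(6) = 0 → root.
P(1) = 0, so (x − 1) divides P(x); P is reducible.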